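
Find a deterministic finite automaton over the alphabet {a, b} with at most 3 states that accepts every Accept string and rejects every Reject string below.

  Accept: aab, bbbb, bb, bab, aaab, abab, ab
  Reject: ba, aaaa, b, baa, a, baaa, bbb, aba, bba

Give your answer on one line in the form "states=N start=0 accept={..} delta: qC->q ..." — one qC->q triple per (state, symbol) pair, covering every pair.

State merging on the prefix tree: take the shortest (then alphabetical) example prefix whose next move is undefined and point that move at state 0, else 1, else 2, ...; a target is out if some Accept/Reject pair would then sit in one state with the same input left (inseparable). If every existing state is out, open a new one.
a: 0a undefined. 0a->0: no, aab/b meet in 0 with "b" left. Open state 1: 0a->1.
b: 0b undefined. 0b->0: no, bbbb/b meet in 0. 0b->1: ok.
aa: 1a undefined. 1a->0: no, aab/b meet in 1. 1a->1: ok.
ab: 1b undefined. 1b->0: ok.
All examples now run through 2 states with every (state, symbol) defined. Accept strings end in {0}, Reject strings end in {1}; accept={0}.

states=2 start=0 accept={0} delta: 0a->1 0b->1 1a->1 1b->0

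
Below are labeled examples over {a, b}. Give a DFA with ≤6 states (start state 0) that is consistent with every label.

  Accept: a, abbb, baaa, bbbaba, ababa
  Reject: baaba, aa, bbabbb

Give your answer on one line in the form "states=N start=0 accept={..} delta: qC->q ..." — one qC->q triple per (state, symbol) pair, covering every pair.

states=3 start=0 accept={0,1} delta: 0a->1 0b->1 1a->2 1b->1 2a->0 2b->2

Fold the examples into a partial DFA from state 0: repeatedly fix the first undefined (state, symbol) met by the shortest-then-alphabetical prefix, trying targets in increasing order and rejecting any under which an Accept and a Reject string meet in one state with the same remainder; add a state when all current targets are rejected. Accepting states are where Accept strings end.
a: 0a undefined. 0a->0: no, a/aa meet in 0. Open state 1: 0a->1.
b: 0b undefined. 0b->0: no, abbb/bbabbb meet in 1 with "bbb" left. 0b->1: ok.
aa: 1a undefined. 1a->0: no, baaa/aa meet in 0. 1a->1: no, a/aa meet in 1. Open state 2: 1a->2.
ab: 1b undefined. 1b->0: no, abbb/bbabbb meet in 0. 1b->1: ok.
baa: 2a undefined. 2a->0: ok.
abab: 2b undefined. 2b->0: no, a/bbabbb meet in 1. 2b->1: no, a/bbabbb meet in 1. 2b->2: ok.
All examples now run through 3 states with every (state, symbol) defined. Accept strings end in {0,1}, Reject strings end in {2}; accept={0,1}.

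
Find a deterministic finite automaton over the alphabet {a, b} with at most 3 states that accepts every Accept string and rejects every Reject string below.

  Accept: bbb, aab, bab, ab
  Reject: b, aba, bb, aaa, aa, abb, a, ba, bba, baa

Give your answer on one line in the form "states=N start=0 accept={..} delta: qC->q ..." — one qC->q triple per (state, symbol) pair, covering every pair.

states=3 start=0 accept={0} delta: 0a->1 0b->2 1a->1 1b->0 2a->1 2b->1

Fold the examples into a partial DFA from state 0: repeatedly fix the first undefined (state, symbol) met by the shortest-then-alphabetical prefix, trying targets in increasing order and rejecting any under which an Accept and a Reject string meet in one state with the same remainder; add a state when all current targets are rejected. Accepting states are where Accept strings end.
a: 0a undefined. 0a->0: no, aab/b meet in 0 with "b" left. Open state 1: 0a->1.
b: 0b undefined. 0b->0: no, bbb/b meet in 0. 0b->1: no, bbb/abb meet in 1 with "bb" left. Open state 2: 0b->2.
aa: 1a undefined. 1a->0: no, aab/b meet in 2. 1a->1: ok.
ab: 1b undefined. 1b->0: ok.
ba: 2a undefined. 2a->0: no, aab/ba meet in 0. 2a->1: ok.
bb: 2b undefined. 2b->0: no, bbb/b meet in 2. 2b->1: ok.
All examples now run through 3 states with every (state, symbol) defined. Accept strings end in {0}, Reject strings end in {1,2}; accept={0}.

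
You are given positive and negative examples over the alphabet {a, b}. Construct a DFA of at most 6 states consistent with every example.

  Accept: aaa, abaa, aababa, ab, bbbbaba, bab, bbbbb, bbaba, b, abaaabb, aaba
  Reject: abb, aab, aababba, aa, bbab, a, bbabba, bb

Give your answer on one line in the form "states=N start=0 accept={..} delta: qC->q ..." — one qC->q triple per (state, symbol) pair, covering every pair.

State merging on the prefix tree: take the shortest (then alphabetical) example prefix whose next move is undefined and point that move at state 0, else 1, else 2, ...; a target is out if some Accept/Reject pair would then sit in one state with the same input left (inseparable). If every existing state is out, open a new one.
a: 0a undefined. 0a->0: no, aaa/aa meet in 0. Open state 1: 0a->1.
b: 0b undefined. 0b->0: no, ab/bbab meet in 1 with "b" left. 0b->1: no, ab/bb meet in 1 with "b" left. Open state 2: 0b->2.
aa: 1a undefined. 1a->0: no, aaa/a meet in 1. 1a->1: no, aaa/aa meet in 1. 1a->2: no, b/aa meet in 2. Open state 3: 1a->3.
ab: 1b undefined. 1b->0: no, abaa/aa meet in 3. 1b->1: no, ab/abb meet in 1. 1b->2: ok.
ba: 2a undefined. 2a->0: no, abaa/a meet in 1. 2a->1: no, abaa/aa meet in 3. 2a->2: no, bab/abb meet in 2 with "b" left. 2a->3: no, bab/aab meet in 3 with "b" left. Open state 4: 2a->4.
bb: 2b undefined. 2b->0: no, ab/bbab meet in 2. 2b->1: ok.
aaa: 3a undefined. 3a->0: ok.
aab: 3b undefined. 3b->0: no, aaa/aab meet in 0. 3b->1: no, aababa/aa meet in 3. 3b->2: no, ab/aab meet in 2. 3b->3: no, aaa/bbabba meet in 0. 3b->4: ok.
bab: 4b undefined. 4b->0: ok.
aaba: 4a undefined. 4a->0: no, aababa/aab meet in 4. 4a->1: no, abaa/abb meet in 1. 4a->2: no, aababa/aa meet in 3. 4a->3: no, abaa/aa meet in 3. 4a->4: no, abaa/aab meet in 4. Open state 5: 4a->5.
aabab: 5b undefined. 5b->0: no, aababa/abb meet in 1. 5b->1: no, aababa/aa meet in 3. 5b->2: no, aababa/aab meet in 4. 5b->3: no, abaa/aababba meet in 5. 5b->4: ok.
abaaa: 5a undefined. 5a->0: no, abaaabb/abb meet in 1. 5a->1: no, abaaabb/abb meet in 1. 5a->2: ok.
All examples now run through 6 states with every (state, symbol) defined. Accept strings end in {0,2,5}, Reject strings end in {1,3,4}; accept={0,2,5}.

states=6 start=0 accept={0,2,5} delta: 0a->1 0b->2 1a->3 1b->2 2a->4 2b->1 3a->0 3b->4 4a->5 4b->0 5a->2 5b->4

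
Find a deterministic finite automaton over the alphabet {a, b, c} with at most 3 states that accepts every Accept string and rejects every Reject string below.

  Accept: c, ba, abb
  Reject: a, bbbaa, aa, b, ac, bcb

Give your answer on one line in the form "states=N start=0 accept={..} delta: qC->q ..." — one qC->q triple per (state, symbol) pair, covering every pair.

Fold the examples into a partial DFA from state 0: repeatedly fix the first undefined (state, symbol) met by the shortest-then-alphabetical prefix, trying targets in increasing order and rejecting any under which an Accept and a Reject string meet in one state with the same remainder; add a state when all current targets are rejected. Accepting states are where Accept strings end.
a: 0a undefined. 0a->0: no, c/ac meet in 0 with "c" left. Open state 1: 0a->1.
b: 0b undefined. 0b->0: no, ba/a meet in 1. 0b->1: no, ba/aa meet in 1 with "a" left. Open state 2: 0b->2.
c: 0c undefined. 0c->0: ok.
aa: 1a undefined. 1a->0: no, c/aa meet in 0. 1a->1: ok.
ab: 1b undefined. 1b->0: no, abb/b meet in 2. 1b->1: no, abb/a meet in 1. 1b->2: ok.
ac: 1c undefined. 1c->0: no, c/ac meet in 0. 1c->1: ok.
ba: 2a undefined. 2a->0: ok.
bb: 2b undefined. 2b->0: ok.
bc: 2c undefined. 2c->0: ok.
All examples now run through 3 states with every (state, symbol) defined. Accept strings end in {0}, Reject strings end in {1,2}; accept={0}.

states=3 start=0 accept={0} delta: 0a->1 0b->2 0c->0 1a->1 1b->2 1c->1 2a->0 2b->0 2c->0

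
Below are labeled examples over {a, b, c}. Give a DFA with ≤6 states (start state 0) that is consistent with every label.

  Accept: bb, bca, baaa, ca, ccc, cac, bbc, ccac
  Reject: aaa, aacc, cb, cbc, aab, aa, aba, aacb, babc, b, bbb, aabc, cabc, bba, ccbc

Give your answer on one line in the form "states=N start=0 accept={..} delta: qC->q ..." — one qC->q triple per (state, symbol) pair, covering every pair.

State merging on the prefix tree: take the shortest (then alphabetical) example prefix whose next move is undefined and point that move at state 0, else 1, else 2, ...; a target is out if some Accept/Reject pair would then sit in one state with the same input left (inseparable). If every existing state is out, open a new one.
a: 0a undefined. 0a->0: ok.
b: 0b undefined. 0b->0: no, bb/aaa meet in 0. Open state 1: 0b->1.
c: 0c undefined. 0c->0: no, ca/aaa meet in 0. 0c->1: no, bb/cb meet in 1 with "b" left. Open state 2: 0c->2.
ba: 1a undefined. 1a->0: no, baaa/aaa meet in 0. 1a->1: no, baaa/aab meet in 1. 1a->2: ok.
bb: 1b undefined. 1b->0: no, bb/aaa meet in 0. 1b->1: no, bb/aab meet in 1. 1b->2: no, bb/aba meet in 2. Open state 3: 1b->3.
bc: 1c undefined. 1c->0: no, bca/aaa meet in 0. 1c->1: no, bca/aba meet in 2. 1c->2: ok.
ca: 2a undefined. 2a->0: no, bca/aaa meet in 0. 2a->1: no, bca/aab meet in 1. 2a->2: no, bca/aba meet in 2. 2a->3: no, baaa/bba meet in 3 with "a" left. Open state 4: 2a->4.
cb: 2b undefined. 2b->0: ok.
cc: 2c undefined. 2c->0: no, ccc/cbc meet in 2. 2c->1: no, ccc/cbc meet in 2. 2c->2: no, ccc/aacc meet in 2. 2c->3: no, bb/aacc meet in 3. 2c->4: no, bca/aacc meet in 4. Open state 5: 2c->5.
bba: 3a undefined. 3a->0: ok.
bbb: 3b undefined. 3b->0: ok.
bbc: 3c undefined. 3c->0: no, bbc/aaa meet in 0. 3c->1: no, bbc/aab meet in 1. 3c->2: no, bbc/cbc meet in 2. 3c->3: ok.
cab: 4b undefined. 4b->0: ok.
cac: 4c undefined. 4c->0: no, cac/aaa meet in 0. 4c->1: no, cac/aab meet in 1. 4c->2: no, cac/cbc meet in 2. 4c->3: ok.
cca: 5a undefined. 5a->0: no, ccac/cbc meet in 2. 5a->1: no, ccac/cbc meet in 2. 5a->2: no, ccac/aacc meet in 5. 5a->3: ok.
ccb: 5b undefined. 5b->0: ok.
ccc: 5c undefined. 5c->0: no, ccc/aaa meet in 0. 5c->1: no, ccc/aab meet in 1. 5c->2: no, ccc/cbc meet in 2. 5c->3: ok.
baaa: 4a undefined. 4a->0: no, baaa/aaa meet in 0. 4a->1: no, baaa/aab meet in 1. 4a->2: no, baaa/cbc meet in 2. 4a->3: ok.
All examples now run through 6 states with every (state, symbol) defined. Accept strings end in {3,4}, Reject strings end in {0,1,2,5}; accept={3,4}.

states=6 start=0 accept={3,4} delta: 0a->0 0b->1 0c->2 1a->2 1b->3 1c->2 2a->4 2b->0 2c->5 3a->0 3b->0 3c->3 4a->3 4b->0 4c->3 5a->3 5b->0 5c->3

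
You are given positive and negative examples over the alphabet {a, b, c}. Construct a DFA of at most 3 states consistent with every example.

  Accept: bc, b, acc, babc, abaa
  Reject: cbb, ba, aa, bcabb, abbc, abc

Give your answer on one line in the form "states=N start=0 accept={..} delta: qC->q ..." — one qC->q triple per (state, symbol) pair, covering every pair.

states=3 start=0 accept={1} delta: 0a->1 0b->1 0c->0 1a->0 1b->2 1c->1 2a->0 2b->0 2c->0

State merging on the prefix tree: take the shortest (then alphabetical) example prefix whose next move is undefined and point that move at state 0, else 1, else 2, ...; a target is out if some Accept/Reject pair would then sit in one state with the same input left (inseparable). If every existing state is out, open a new one.
a: 0a undefined. 0a->0: no, bc/abc meet in 0 with "bc" left. Open state 1: 0a->1.
b: 0b undefined. 0b->0: no, babc/abc meet in 1 with "bc" left. 0b->1: ok.
c: 0c undefined. 0c->0: ok.
aa: 1a undefined. 1a->0: ok.
ab: 1b undefined. 1b->0: no, bc/abbc meet in 1 with "c" left. 1b->1: no, bc/abbc meet in 1 with "c" left. Open state 2: 1b->2.
ac: 1c undefined. 1c->0: no, bc/ba meet in 0. 1c->1: ok.
aba: 2a undefined. 2a->0: ok.
abb: 2b undefined. 2b->0: ok.
abc: 2c undefined. 2c->0: ok.
All examples now run through 3 states with every (state, symbol) defined. Accept strings end in {1}, Reject strings end in {0,2}; accept={1}.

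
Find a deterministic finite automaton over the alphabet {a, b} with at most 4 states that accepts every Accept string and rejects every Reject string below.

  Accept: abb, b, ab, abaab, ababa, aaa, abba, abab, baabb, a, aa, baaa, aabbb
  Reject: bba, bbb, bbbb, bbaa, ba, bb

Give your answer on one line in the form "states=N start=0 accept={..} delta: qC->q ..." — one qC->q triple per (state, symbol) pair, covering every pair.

State merging on the prefix tree: take the shortest (then alphabetical) example prefix whose next move is undefined and point that move at state 0, else 1, else 2, ...; a target is out if some Accept/Reject pair would then sit in one state with the same input left (inseparable). If every existing state is out, open a new one.
a: 0a undefined. 0a->0: no, abb/bb meet in 0 with "bb" left. Open state 1: 0a->1.
b: 0b undefined. 0b->0: no, b/bbb meet in 0. 0b->1: no, abb/bbb meet in 1 with "bb" left. Open state 2: 0b->2.
aa: 1a undefined. 1a->0: no, aabbb/bbb meet in 2 with "bb" left. 1a->1: ok.
ab: 1b undefined. 1b->0: no, abba/ba meet in 2 with "a" left. 1b->1: ok.
ba: 2a undefined. 2a->0: ok.
bb: 2b undefined. 2b->0: no, abb/bba meet in 1. 2b->1: no, abb/bba meet in 1. 2b->2: no, abb/bbaa meet in 1. Open state 3: 2b->3.
bba: 3a undefined. 3a->0: no, abb/bbaa meet in 1. 3a->1: no, abb/bba meet in 1. 3a->2: no, b/bba meet in 2. 3a->3: ok.
bbb: 3b undefined. 3b->0: no, b/bbbb meet in 2. 3b->1: no, abb/bbb meet in 1. 3b->2: no, b/bbb meet in 2. 3b->3: ok.
All examples now run through 4 states with every (state, symbol) defined. Accept strings end in {1,2}, Reject strings end in {0,3}; accept={1,2}.

states=4 start=0 accept={1,2} delta: 0a->1 0b->2 1a->1 1b->1 2a->0 2b->3 3a->3 3b->3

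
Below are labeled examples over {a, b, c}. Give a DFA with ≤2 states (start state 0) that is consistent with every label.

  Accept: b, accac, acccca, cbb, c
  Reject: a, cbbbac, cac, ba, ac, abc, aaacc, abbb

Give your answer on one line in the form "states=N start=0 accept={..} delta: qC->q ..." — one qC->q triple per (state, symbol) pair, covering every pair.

State merging on the prefix tree: take the shortest (then alphabetical) example prefix whose next move is undefined and point that move at state 0, else 1, else 2, ...; a target is out if some Accept/Reject pair would then sit in one state with the same input left (inseparable). If every existing state is out, open a new one.
a: 0a undefined. 0a->0: no, c/ac meet in 0 with "c" left. Open state 1: 0a->1.
b: 0b undefined. 0b->0: ok.
c: 0c undefined. 0c->0: ok.
aa: 1a undefined. 1a->0: ok.
ab: 1b undefined. 1b->0: no, b/abc meet in 0. 1b->1: ok.
ac: 1c undefined. 1c->0: no, b/cbbbac meet in 0. 1c->1: ok.
All examples now run through 2 states with every (state, symbol) defined. Accept strings end in {0}, Reject strings end in {1}; accept={0}.

states=2 start=0 accept={0} delta: 0a->1 0b->0 0c->0 1a->0 1b->1 1c->1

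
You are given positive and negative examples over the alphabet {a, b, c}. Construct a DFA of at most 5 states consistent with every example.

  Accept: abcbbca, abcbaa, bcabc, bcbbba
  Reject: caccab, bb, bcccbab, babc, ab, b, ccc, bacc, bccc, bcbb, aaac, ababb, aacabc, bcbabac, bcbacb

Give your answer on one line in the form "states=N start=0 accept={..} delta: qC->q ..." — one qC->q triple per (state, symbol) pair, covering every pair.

states=5 start=0 accept={3} delta: 0a->0 0b->1 0c->0 1a->0 1b->0 1c->2 2a->2 2b->3 2c->0 3a->3 3b->4 3c->3 4a->0 4b->3 4c->3

Grow the machine one transition at a time. Run the examples from 0; the earliest place one falls off (shortest prefix, ties alphabetical) gets sent to the lowest-numbered state that keeps every Accept/Reject pair distinguishable — a pair clashes when both reach the same state with identical unread suffix — and to a fresh state only if none does.
a: 0a undefined. 0a->0: ok.
b: 0b undefined. 0b->0: no, bcabc/aacabc meet in 0 with "cabc" left. Open state 1: 0b->1.
c: 0c undefined. 0c->0: ok.
ba: 1a undefined. 1a->0: ok.
bb: 1b undefined. 1b->0: ok.
bc: 1c undefined. 1c->0: no, abcbbca/bb meet in 0. 1c->1: no, abcbbca/bb meet in 0. Open state 2: 1c->2.
bca: 2a undefined. 2a->0: no, bcabc/babc meet in 2. 2a->1: no, bcabc/bb meet in 0. 2a->2: ok.
bcb: 2b undefined. 2b->0: no, abcbbca/babc meet in 2. 2b->1: no, abcbbca/bb meet in 0. 2b->2: no, abcbaa/babc meet in 2. Open state 3: 2b->3.
bcc: 2c undefined. 2c->0: ok.
bcba: 3a undefined. 3a->0: no, abcbaa/bb meet in 0. 3a->1: no, abcbaa/bb meet in 0. 3a->2: no, abcbaa/babc meet in 2. 3a->3: ok.
bcbb: 3b undefined. 3b->0: no, abcbbca/bb meet in 0. 3b->1: no, abcbbca/babc meet in 2. 3b->2: no, abcbbca/bb meet in 0. 3b->3: no, abcbaa/bcbb meet in 3. Open state 4: 3b->4.
bcabc: 3c undefined. 3c->0: no, bcabc/bb meet in 0. 3c->1: no, bcabc/caccab meet in 1. 3c->2: no, abcbaa/bcbacb meet in 3. 3c->3: ok.
bcbbb: 4b undefined. 4b->0: no, bcbbba/bb meet in 0. 4b->1: no, bcbbba/bb meet in 0. 4b->2: no, bcbbba/babc meet in 2. 4b->3: ok.
abcbbc: 4c undefined. 4c->0: no, abcbbca/bb meet in 0. 4c->1: no, abcbbca/bb meet in 0. 4c->2: no, abcbbca/babc meet in 2. 4c->3: ok.
bcbaba: 4a undefined. 4a->0: ok.
All examples now run through 5 states with every (state, symbol) defined. Accept strings end in {3}, Reject strings end in {0,1,2,4}; accept={3}.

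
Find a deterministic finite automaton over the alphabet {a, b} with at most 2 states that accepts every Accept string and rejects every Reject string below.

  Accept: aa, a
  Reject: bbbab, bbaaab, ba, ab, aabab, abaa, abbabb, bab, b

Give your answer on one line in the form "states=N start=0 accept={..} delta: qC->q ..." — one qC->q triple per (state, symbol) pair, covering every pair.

states=2 start=0 accept={0} delta: 0a->0 0b->1 1a->1 1b->1

State merging on the prefix tree: take the shortest (then alphabetical) example prefix whose next move is undefined and point that move at state 0, else 1, else 2, ...; a target is out if some Accept/Reject pair would then sit in one state with the same input left (inseparable). If every existing state is out, open a new one.
a: 0a undefined. 0a->0: ok.
b: 0b undefined. 0b->0: no, aa/bbbab meet in 0. Open state 1: 0b->1.
ba: 1a undefined. 1a->0: no, aa/ba meet in 0. 1a->1: ok.
bb: 1b undefined. 1b->0: no, aa/bbbab meet in 0. 1b->1: ok.
All examples now run through 2 states with every (state, symbol) defined. Accept strings end in {0}, Reject strings end in {1}; accept={0}.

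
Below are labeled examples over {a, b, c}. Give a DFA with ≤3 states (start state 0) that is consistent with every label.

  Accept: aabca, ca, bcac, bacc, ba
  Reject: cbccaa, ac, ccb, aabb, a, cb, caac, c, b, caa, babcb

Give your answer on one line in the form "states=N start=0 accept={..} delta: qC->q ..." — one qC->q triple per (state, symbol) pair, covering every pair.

states=3 start=0 accept={2} delta: 0a->0 0b->1 0c->1 1a->2 1b->0 1c->1 2a->0 2b->0 2c->2

Fold the examples into a partial DFA from state 0: repeatedly fix the first undefined (state, symbol) met by the shortest-then-alphabetical prefix, trying targets in increasing order and rejecting any under which an Accept and a Reject string meet in one state with the same remainder; add a state when all current targets are rejected. Accepting states are where Accept strings end.
a: 0a undefined. 0a->0: ok.
b: 0b undefined. 0b->0: no, ba/aabb meet in 0. Open state 1: 0b->1.
c: 0c undefined. 0c->0: no, ca/ac meet in 0. 0c->1: ok.
ba: 1a undefined. 1a->0: no, ca/a meet in 0. 1a->1: no, ca/ac meet in 1. Open state 2: 1a->2.
bc: 1c undefined. 1c->0: no, aabca/a meet in 0. 1c->1: ok.
cb: 1b undefined. 1b->0: ok.
bab: 2b undefined. 2b->0: ok.
bac: 2c undefined. 2c->0: no, bcac/ccb meet in 0. 2c->1: no, bcac/ac meet in 1. 2c->2: ok.
caa: 2a undefined. 2a->0: ok.
All examples now run through 3 states with every (state, symbol) defined. Accept strings end in {2}, Reject strings end in {0,1}; accept={2}.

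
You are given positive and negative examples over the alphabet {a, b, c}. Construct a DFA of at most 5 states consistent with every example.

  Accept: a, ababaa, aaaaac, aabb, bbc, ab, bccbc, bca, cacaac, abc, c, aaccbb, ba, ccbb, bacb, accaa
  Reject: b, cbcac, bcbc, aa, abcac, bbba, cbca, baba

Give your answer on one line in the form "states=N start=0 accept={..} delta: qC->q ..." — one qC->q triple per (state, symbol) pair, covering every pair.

states=5 start=0 accept={1,3,4} delta: 0a->1 0b->2 0c->1 1a->0 1b->1 1c->3 2a->4 2b->1 2c->0 3a->2 3b->1 3c->1 4a->1 4b->1 4c->1

State merging on the prefix tree: take the shortest (then alphabetical) example prefix whose next move is undefined and point that move at state 0, else 1, else 2, ...; a target is out if some Accept/Reject pair would then sit in one state with the same input left (inseparable). If every existing state is out, open a new one.
a: 0a undefined. 0a->0: no, a/aa meet in 0. Open state 1: 0a->1.
b: 0b undefined. 0b->0: no, a/bbba meet in 1. 0b->1: no, a/b meet in 1. Open state 2: 0b->2.
c: 0c undefined. 0c->0: no, bca/cbca meet in 2 with "ca" left. 0c->1: ok.
aa: 1a undefined. 1a->0: ok.
ab: 1b undefined. 1b->0: no, a/cbcac meet in 1. 1b->1: ok.
ac: 1c undefined. 1c->0: no, a/cbca meet in 1. 1c->1: no, a/cbcac meet in 1. 1c->2: no, aaaaac/b meet in 2. Open state 3: 1c->3.
ba: 2a undefined. 2a->0: no, ba/aa meet in 0. 2a->1: no, ababaa/aa meet in 0. 2a->2: no, ababaa/b meet in 2. 2a->3: no, ababaa/cbca meet in 3 with "a" left. Open state 4: 2a->4.
bb: 2b undefined. 2b->0: no, aabb/aa meet in 0. 2b->1: ok.
bc: 2c undefined. 2c->0: ok.
acc: 3c undefined. 3c->0: no, accaa/bcbc meet in 0. 3c->1: ok.
bab: 4b undefined. 4b->0: no, a/baba meet in 1. 4b->1: ok.
bac: 4c undefined. 4c->0: no, bacb/b meet in 2. 4c->1: ok.
ccb: 3b undefined. 3b->0: no, aaccbb/b meet in 2. 3b->1: ok.
abca: 3a undefined. 3a->0: no, a/cbcac meet in 1. 3a->1: no, a/cbca meet in 1. 3a->2: ok.
ababaa: 4a undefined. 4a->0: no, ababaa/cbcac meet in 0. 4a->1: ok.
All examples now run through 5 states with every (state, symbol) defined. Accept strings end in {1,3,4}, Reject strings end in {0,2}; accept={1,3,4}.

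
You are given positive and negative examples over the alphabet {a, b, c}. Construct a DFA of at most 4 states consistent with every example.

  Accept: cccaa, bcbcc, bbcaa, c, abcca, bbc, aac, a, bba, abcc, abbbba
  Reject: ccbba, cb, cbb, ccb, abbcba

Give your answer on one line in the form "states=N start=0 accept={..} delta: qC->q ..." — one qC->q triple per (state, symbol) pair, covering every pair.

states=3 start=0 accept={0,1} delta: 0a->0 0b->0 0c->1 1a->0 1b->2 1c->1 2a->2 2b->2 2c->0

Grow the machine one transition at a time. Run the examples from 0; the earliest place one falls off (shortest prefix, ties alphabetical) gets sent to the lowest-numbered state that keeps every Accept/Reject pair distinguishable — a pair clashes when both reach the same state with identical unread suffix — and to a fresh state only if none does.
a: 0a undefined. 0a->0: ok.
b: 0b undefined. 0b->0: ok.
c: 0c undefined. 0c->0: no, cccaa/ccbba meet in 0. Open state 1: 0c->1.
cb: 1b undefined. 1b->0: no, a/cb meet in 0. 1b->1: no, c/cb meet in 1. Open state 2: 1b->2.
cc: 1c undefined. 1c->0: no, abcca/ccbba meet in 0. 1c->1: ok.
cbb: 2b undefined. 2b->0: no, a/ccbba meet in 0. 2b->1: no, c/cbb meet in 1. 2b->2: ok.
bbca: 1a undefined. 1a->0: ok.
bcbc: 2c undefined. 2c->0: ok.
ccbba: 2a undefined. 2a->0: no, cccaa/ccbba meet in 0. 2a->1: no, bcbcc/ccbba meet in 1. 2a->2: ok.
All examples now run through 3 states with every (state, symbol) defined. Accept strings end in {0,1}, Reject strings end in {2}; accept={0,1}.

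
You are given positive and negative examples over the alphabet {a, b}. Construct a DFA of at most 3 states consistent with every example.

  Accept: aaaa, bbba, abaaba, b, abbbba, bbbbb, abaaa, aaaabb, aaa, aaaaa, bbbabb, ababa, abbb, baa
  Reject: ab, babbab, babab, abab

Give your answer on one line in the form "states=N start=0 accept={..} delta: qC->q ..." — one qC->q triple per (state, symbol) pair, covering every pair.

Fold the examples into a partial DFA from state 0: repeatedly fix the first undefined (state, symbol) met by the shortest-then-alphabetical prefix, trying targets in increasing order and rejecting any under which an Accept and a Reject string meet in one state with the same remainder; add a state when all current targets are rejected. Accepting states are where Accept strings end.
a: 0a undefined. 0a->0: no, b/ab meet in 0 with "b" left. Open state 1: 0a->1.
b: 0b undefined. 0b->0: ok.
aa: 1a undefined. 1a->0: ok.
ab: 1b undefined. 1b->0: no, aaaa/ab meet in 0. 1b->1: no, aaaa/babbab meet in 0. Open state 2: 1b->2.
aba: 2a undefined. 2a->0: no, aaaa/babab meet in 0. 2a->1: ok.
abb: 2b undefined. 2b->0: ok.
All examples now run through 3 states with every (state, symbol) defined. Accept strings end in {0,1}, Reject strings end in {2}; accept={0,1}.

states=3 start=0 accept={0,1} delta: 0a->1 0b->0 1a->0 1b->2 2a->1 2b->0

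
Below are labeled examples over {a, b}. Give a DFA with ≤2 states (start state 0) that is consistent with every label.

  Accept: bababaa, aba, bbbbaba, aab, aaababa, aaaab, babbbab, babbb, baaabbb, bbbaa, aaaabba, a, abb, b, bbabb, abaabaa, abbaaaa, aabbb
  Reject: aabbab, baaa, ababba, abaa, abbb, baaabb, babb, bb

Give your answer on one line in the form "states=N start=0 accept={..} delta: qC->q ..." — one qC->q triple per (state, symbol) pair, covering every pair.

states=2 start=0 accept={1} delta: 0a->1 0b->1 1a->0 1b->0

State merging on the prefix tree: take the shortest (then alphabetical) example prefix whose next move is undefined and point that move at state 0, else 1, else 2, ...; a target is out if some Accept/Reject pair would then sit in one state with the same input left (inseparable). If every existing state is out, open a new one.
a: 0a undefined. 0a->0: no, abb/bb meet in 0 with "bb" left. Open state 1: 0a->1.
b: 0b undefined. 0b->0: no, babbb/abbb meet in 1 with "bbb" left. 0b->1: ok.
aa: 1a undefined. 1a->0: ok.
ab: 1b undefined. 1b->0: ok.
All examples now run through 2 states with every (state, symbol) defined. Accept strings end in {1}, Reject strings end in {0}; accept={1}.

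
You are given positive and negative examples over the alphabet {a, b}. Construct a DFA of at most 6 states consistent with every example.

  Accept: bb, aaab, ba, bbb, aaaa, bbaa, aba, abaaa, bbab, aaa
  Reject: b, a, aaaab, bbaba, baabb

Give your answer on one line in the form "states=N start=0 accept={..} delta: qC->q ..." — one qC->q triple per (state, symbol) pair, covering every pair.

Grow the machine one transition at a time. Run the examples from 0; the earliest place one falls off (shortest prefix, ties alphabetical) gets sent to the lowest-numbered state that keeps every Accept/Reject pair distinguishable — a pair clashes when both reach the same state with identical unread suffix — and to a fresh state only if none does.
a: 0a undefined. 0a->0: no, aaab/b meet in 0 with "b" left. Open state 1: 0a->1.
b: 0b undefined. 0b->0: no, bb/b meet in 0. 0b->1: ok.
aa: 1a undefined. 1a->0: no, bbb/baabb meet in 1 with "bb" left. 1a->1: no, bb/aaaab meet in 1 with "b" left. Open state 2: 1a->2.
ab: 1b undefined. 1b->0: no, bbb/b meet in 1. 1b->1: no, bb/b meet in 1. 1b->2: ok.
aaa: 2a undefined. 2a->0: no, bb/aaaab meet in 2. 2a->1: no, bbb/aaaab meet in 2 with "b" left. 2a->2: no, aaab/aaaab meet in 2 with "b" left. Open state 3: 2a->3.
bbb: 2b undefined. 2b->0: ok.
aaaa: 3a undefined. 3a->0: no, abaaa/b meet in 1. 3a->1: no, bb/aaaab meet in 2. 3a->2: no, bbb/aaaab meet in 0. 3a->3: no, aaab/aaaab meet in 3 with "b" left. Open state 4: 3a->4.
aaab: 3b undefined. 3b->0: ok.
aaaab: 4b undefined. 4b->0: no, aaab/aaaab meet in 0. 4b->1: ok.
abaaa: 4a undefined. 4a->0: ok.
All examples now run through 5 states with every (state, symbol) defined. Accept strings end in {0,2,3,4}, Reject strings end in {1}; accept={0,2,3,4}.

states=5 start=0 accept={0,2,3,4} delta: 0a->1 0b->1 1a->2 1b->2 2a->3 2b->0 3a->4 3b->0 4a->0 4b->1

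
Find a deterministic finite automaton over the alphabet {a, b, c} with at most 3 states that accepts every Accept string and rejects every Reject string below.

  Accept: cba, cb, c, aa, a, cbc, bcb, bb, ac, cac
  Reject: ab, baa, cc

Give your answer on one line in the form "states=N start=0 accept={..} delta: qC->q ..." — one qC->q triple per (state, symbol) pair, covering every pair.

Fold the examples into a partial DFA from state 0: repeatedly fix the first undefined (state, symbol) met by the shortest-then-alphabetical prefix, trying targets in increasing order and rejecting any under which an Accept and a Reject string meet in one state with the same remainder; add a state when all current targets are rejected. Accepting states are where Accept strings end.
a: 0a undefined. 0a->0: ok.
b: 0b undefined. 0b->0: no, aa/ab meet in 0. Open state 1: 0b->1.
c: 0c undefined. 0c->0: no, cb/ab meet in 1. 0c->1: no, c/ab meet in 1. Open state 2: 0c->2.
ba: 1a undefined. 1a->0: no, aa/baa meet in 0. 1a->1: ok.
bb: 1b undefined. 1b->0: ok.
bc: 1c undefined. 1c->0: no, bcb/ab meet in 1. 1c->1: ok.
ca: 2a undefined. 2a->0: ok.
cb: 2b undefined. 2b->0: ok.
cc: 2c undefined. 2c->0: no, cba/cc meet in 0. 2c->1: ok.
All examples now run through 3 states with every (state, symbol) defined. Accept strings end in {0,2}, Reject strings end in {1}; accept={0,2}.

states=3 start=0 accept={0,2} delta: 0a->0 0b->1 0c->2 1a->1 1b->0 1c->1 2a->0 2b->0 2c->1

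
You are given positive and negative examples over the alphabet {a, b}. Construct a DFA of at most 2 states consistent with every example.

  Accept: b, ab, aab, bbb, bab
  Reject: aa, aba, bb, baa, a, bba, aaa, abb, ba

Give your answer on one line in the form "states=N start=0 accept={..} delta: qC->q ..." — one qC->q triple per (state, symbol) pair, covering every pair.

Fold the examples into a partial DFA from state 0: repeatedly fix the first undefined (state, symbol) met by the shortest-then-alphabetical prefix, trying targets in increasing order and rejecting any under which an Accept and a Reject string meet in one state with the same remainder; add a state when all current targets are rejected. Accepting states are where Accept strings end.
a: 0a undefined. 0a->0: ok.
b: 0b undefined. 0b->0: no, b/aa meet in 0. Open state 1: 0b->1.
ba: 1a undefined. 1a->0: ok.
bb: 1b undefined. 1b->0: ok.
All examples now run through 2 states with every (state, symbol) defined. Accept strings end in {1}, Reject strings end in {0}; accept={1}.

states=2 start=0 accept={1} delta: 0a->0 0b->1 1a->0 1b->0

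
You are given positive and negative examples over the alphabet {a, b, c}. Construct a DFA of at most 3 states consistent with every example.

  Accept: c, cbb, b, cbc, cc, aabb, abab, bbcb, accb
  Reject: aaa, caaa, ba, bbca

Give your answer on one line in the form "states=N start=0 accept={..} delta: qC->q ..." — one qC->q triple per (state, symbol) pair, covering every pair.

states=2 start=0 accept={1} delta: 0a->0 0b->1 0c->1 1a->0 1b->1 1c->1

Grow the machine one transition at a time. Run the examples from 0; the earliest place one falls off (shortest prefix, ties alphabetical) gets sent to the lowest-numbered state that keeps every Accept/Reject pair distinguishable — a pair clashes when both reach the same state with identical unread suffix — and to a fresh state only if none does.
a: 0a undefined. 0a->0: ok.
b: 0b undefined. 0b->0: no, b/aaa meet in 0. Open state 1: 0b->1.
c: 0c undefined. 0c->0: no, c/aaa meet in 0. 0c->1: ok.
ba: 1a undefined. 1a->0: ok.
bb: 1b undefined. 1b->0: no, aabb/aaa meet in 0. 1b->1: ok.
cc: 1c undefined. 1c->0: no, cbc/aaa meet in 0. 1c->1: ok.
All examples now run through 2 states with every (state, symbol) defined. Accept strings end in {1}, Reject strings end in {0}; accept={1}.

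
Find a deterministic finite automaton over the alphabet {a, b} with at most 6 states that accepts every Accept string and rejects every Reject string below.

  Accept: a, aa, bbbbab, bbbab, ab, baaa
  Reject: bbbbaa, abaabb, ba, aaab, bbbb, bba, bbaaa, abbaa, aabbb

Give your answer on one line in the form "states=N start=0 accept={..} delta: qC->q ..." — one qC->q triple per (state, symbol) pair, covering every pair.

states=6 start=0 accept={0,1,2,5} delta: 0a->1 0b->2 1a->2 1b->0 2a->3 2b->3 3a->4 3b->4 4a->5 4b->4 5a->3 5b->0

Fold the examples into a partial DFA from state 0: repeatedly fix the first undefined (state, symbol) met by the shortest-then-alphabetical prefix, trying targets in increasing order and rejecting any under which an Accept and a Reject string meet in one state with the same remainder; add a state when all current targets are rejected. Accepting states are where Accept strings end.
a: 0a undefined. 0a->0: no, ab/aaab meet in 0 with "b" left. Open state 1: 0a->1.
b: 0b undefined. 0b->0: no, a/ba meet in 1. 0b->1: no, aa/ba meet in 1 with "a" left. Open state 2: 0b->2.
aa: 1a undefined. 1a->0: no, ab/aaab meet in 1 with "b" left. 1a->1: no, ab/aaab meet in 1 with "b" left. 1a->2: ok.
ab: 1b undefined. 1b->0: ok.
ba: 2a undefined. 2a->0: no, a/abbaa meet in 1. 2a->1: no, a/ba meet in 1. 2a->2: no, aa/ba meet in 2. Open state 3: 2a->3.
bb: 2b undefined. 2b->0: no, a/bba meet in 1. 2b->1: no, aa/bbbb meet in 2. 2b->2: no, aa/abaabb meet in 2. 2b->3: ok.
baa: 3a undefined. 3a->0: no, aa/bbaaa meet in 2. 3a->1: no, a/bba meet in 1. 3a->2: no, aa/bba meet in 2. 3a->3: no, baaa/ba meet in 3. Open state 4: 3a->4.
bbb: 3b undefined. 3b->0: no, aa/bbbb meet in 2. 3b->1: no, a/abaabb meet in 1. 3b->2: no, aa/abaabb meet in 2. 3b->3: no, baaa/bbbbaa meet in 4 with "a" left. 3b->4: ok.
baaa: 4a undefined. 4a->0: no, a/bbaaa meet in 1. 4a->1: no, aa/bbaaa meet in 2. 4a->2: no, bbbab/ba meet in 3. 4a->3: no, bbbab/abaabb meet in 4. 4a->4: no, bbbab/bbbb meet in 4 with "b" left. Open state 5: 4a->5.
bbbb: 4b undefined. 4b->0: no, aa/bbbbaa meet in 2. 4b->1: no, a/bbbb meet in 1. 4b->2: no, aa/bbbb meet in 2. 4b->3: no, bbbbab/ba meet in 3. 4b->4: ok.
bbaaa: 5a undefined. 5a->0: no, ab/bbbbaa meet in 0. 5a->1: no, a/bbbbaa meet in 1. 5a->2: no, aa/bbbbaa meet in 2. 5a->3: ok.
bbbab: 5b undefined. 5b->0: ok.
All examples now run through 6 states with every (state, symbol) defined. Accept strings end in {0,1,2,5}, Reject strings end in {3,4}; accept={0,1,2,5}.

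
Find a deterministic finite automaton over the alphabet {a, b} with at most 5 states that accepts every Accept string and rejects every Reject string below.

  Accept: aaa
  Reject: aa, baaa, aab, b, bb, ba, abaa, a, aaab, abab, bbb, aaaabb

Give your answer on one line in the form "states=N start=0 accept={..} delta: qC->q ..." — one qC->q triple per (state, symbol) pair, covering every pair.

State merging on the prefix tree: take the shortest (then alphabetical) example prefix whose next move is undefined and point that move at state 0, else 1, else 2, ...; a target is out if some Accept/Reject pair would then sit in one state with the same input left (inseparable). If every existing state is out, open a new one.
a: 0a undefined. 0a->0: no, aaa/aa meet in 0. Open state 1: 0a->1.
b: 0b undefined. 0b->0: no, aaa/baaa meet in 1 with "aa" left. 0b->1: ok.
aa: 1a undefined. 1a->0: no, aaa/aab meet in 1. 1a->1: no, aaa/aa meet in 1. Open state 2: 1a->2.
ab: 1b undefined. 1b->0: ok.
aaa: 2a undefined. 2a->0: no, aaa/bb meet in 0. 2a->1: no, aaa/b meet in 1. 2a->2: no, aaa/aa meet in 2. Open state 3: 2a->3.
aab: 2b undefined. 2b->0: ok.
aaaa: 3a undefined. 3a->0: ok.
aaab: 3b undefined. 3b->0: ok.
All examples now run through 4 states with every (state, symbol) defined. Accept strings end in {3}, Reject strings end in {0,1,2}; accept={3}.

states=4 start=0 accept={3} delta: 0a->1 0b->1 1a->2 1b->0 2a->3 2b->0 3a->0 3b->0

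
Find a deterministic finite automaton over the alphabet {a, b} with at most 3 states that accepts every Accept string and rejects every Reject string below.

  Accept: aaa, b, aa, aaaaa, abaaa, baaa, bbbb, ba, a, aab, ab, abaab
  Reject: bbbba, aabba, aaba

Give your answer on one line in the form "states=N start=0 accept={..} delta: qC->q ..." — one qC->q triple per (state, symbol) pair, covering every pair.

states=3 start=0 accept={1,2} delta: 0a->1 0b->1 1a->1 1b->2 2a->0 2b->2

Fold the examples into a partial DFA from state 0: repeatedly fix the first undefined (state, symbol) met by the shortest-then-alphabetical prefix, trying targets in increasing order and rejecting any under which an Accept and a Reject string meet in one state with the same remainder; add a state when all current targets are rejected. Accepting states are where Accept strings end.
a: 0a undefined. 0a->0: no, ba/aaba meet in 0 with "ba" left. Open state 1: 0a->1.
b: 0b undefined. 0b->0: no, ba/bbbba meet in 1. 0b->1: ok.
aa: 1a undefined. 1a->0: no, aa/aaba meet in 0. 1a->1: ok.
ab: 1b undefined. 1b->0: no, aaa/bbbba meet in 1. 1b->1: no, aaa/bbbba meet in 1. Open state 2: 1b->2.
aba: 2a undefined. 2a->0: ok.
bbb: 2b undefined. 2b->0: no, aaa/bbbba meet in 1. 2b->1: no, aaa/aabba meet in 1. 2b->2: ok.
All examples now run through 3 states with every (state, symbol) defined. Accept strings end in {1,2}, Reject strings end in {0}; accept={1,2}.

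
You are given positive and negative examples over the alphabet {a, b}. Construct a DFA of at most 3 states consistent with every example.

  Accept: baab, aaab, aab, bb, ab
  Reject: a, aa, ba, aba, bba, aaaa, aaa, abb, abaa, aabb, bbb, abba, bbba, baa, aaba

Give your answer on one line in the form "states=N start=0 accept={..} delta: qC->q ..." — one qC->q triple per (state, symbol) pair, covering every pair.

Grow the machine one transition at a time. Run the examples from 0; the earliest place one falls off (shortest prefix, ties alphabetical) gets sent to the lowest-numbered state that keeps every Accept/Reject pair distinguishable — a pair clashes when both reach the same state with identical unread suffix — and to a fresh state only if none does.
a: 0a undefined. 0a->0: no, bb/abb meet in 0 with "bb" left. Open state 1: 0a->1.
b: 0b undefined. 0b->0: no, bb/bbb meet in 0. 0b->1: ok.
aa: 1a undefined. 1a->0: no, baab/aabb meet in 1 with "b" left. 1a->1: ok.
ab: 1b undefined. 1b->0: ok.
All examples now run through 2 states with every (state, symbol) defined. Accept strings end in {0}, Reject strings end in {1}; accept={0}.

states=2 start=0 accept={0} delta: 0a->1 0b->1 1a->1 1b->0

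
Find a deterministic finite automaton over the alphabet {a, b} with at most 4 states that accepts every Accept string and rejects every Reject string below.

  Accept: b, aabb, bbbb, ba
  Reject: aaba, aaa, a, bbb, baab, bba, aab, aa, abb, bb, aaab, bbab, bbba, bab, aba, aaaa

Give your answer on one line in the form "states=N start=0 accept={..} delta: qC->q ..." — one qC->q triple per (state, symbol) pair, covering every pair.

states=4 start=0 accept={2} delta: 0a->1 0b->2 1a->3 1b->1 2a->2 2b->3 3a->1 3b->0

Grow the machine one transition at a time. Run the examples from 0; the earliest place one falls off (shortest prefix, ties alphabetical) gets sent to the lowest-numbered state that keeps every Accept/Reject pair distinguishable — a pair clashes when both reach the same state with identical unread suffix — and to a fresh state only if none does.
a: 0a undefined. 0a->0: no, b/aab meet in 0 with "b" left. Open state 1: 0a->1.
b: 0b undefined. 0b->0: no, b/bbb meet in 0. 0b->1: no, b/a meet in 1. Open state 2: 0b->2.
aa: 1a undefined. 1a->0: no, b/aab meet in 2. 1a->1: no, aabb/abb meet in 1 with "bb" left. 1a->2: no, b/aa meet in 2. Open state 3: 1a->3.
ab: 1b undefined. 1b->0: no, b/abb meet in 2. 1b->1: ok.
ba: 2a undefined. 2a->0: no, b/bab meet in 2. 2a->1: no, ba/a meet in 1. 2a->2: ok.
bb: 2b undefined. 2b->0: no, b/bbb meet in 2. 2b->1: no, bbbb/a meet in 1. 2b->2: no, b/bbb meet in 2. 2b->3: ok.
aaa: 3a undefined. 3a->0: no, b/aaab meet in 2. 3a->1: ok.
aab: 3b undefined. 3b->0: ok.
All examples now run through 4 states with every (state, symbol) defined. Accept strings end in {2}, Reject strings end in {0,1,3}; accept={2}.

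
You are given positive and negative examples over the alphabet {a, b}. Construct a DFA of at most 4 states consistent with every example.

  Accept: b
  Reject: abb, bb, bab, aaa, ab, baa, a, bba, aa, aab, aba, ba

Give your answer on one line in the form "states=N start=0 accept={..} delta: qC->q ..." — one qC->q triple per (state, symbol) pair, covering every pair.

Grow the machine one transition at a time. Run the examples from 0; the earliest place one falls off (shortest prefix, ties alphabetical) gets sent to the lowest-numbered state that keeps every Accept/Reject pair distinguishable — a pair clashes when both reach the same state with identical unread suffix — and to a fresh state only if none does.
a: 0a undefined. 0a->0: no, b/ab meet in 0 with "b" left. Open state 1: 0a->1.
b: 0b undefined. 0b->0: no, b/bb meet in 0. 0b->1: no, b/a meet in 1. Open state 2: 0b->2.
aa: 1a undefined. 1a->0: no, b/aab meet in 2. 1a->1: ok.
ab: 1b undefined. 1b->0: no, b/abb meet in 2. 1b->1: ok.
ba: 2a undefined. 2a->0: no, b/bab meet in 2. 2a->1: ok.
bb: 2b undefined. 2b->0: ok.
All examples now run through 3 states with every (state, symbol) defined. Accept strings end in {2}, Reject strings end in {0,1}; accept={2}.

states=3 start=0 accept={2} delta: 0a->1 0b->2 1a->1 1b->1 2a->1 2b->0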